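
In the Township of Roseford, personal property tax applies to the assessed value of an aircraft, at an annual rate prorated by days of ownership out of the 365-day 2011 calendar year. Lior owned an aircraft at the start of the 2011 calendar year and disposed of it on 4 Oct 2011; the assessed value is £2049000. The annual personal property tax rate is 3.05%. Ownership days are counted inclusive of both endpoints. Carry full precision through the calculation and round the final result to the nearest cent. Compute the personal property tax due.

£47427.33

Days held (1 Jan – 4 Oct 2011): 277 out of 365
Tax = £2049000 × 3.05% × 277/365 = £47427.3329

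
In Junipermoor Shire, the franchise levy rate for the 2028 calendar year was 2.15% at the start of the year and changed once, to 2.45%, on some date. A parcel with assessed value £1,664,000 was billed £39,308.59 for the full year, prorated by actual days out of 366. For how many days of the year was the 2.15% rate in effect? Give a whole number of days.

Let d = days at the first rate; then 366 − d days at the second rate.
£1,664,000 × [2.15%·d + 2.45%·(366−d)] / 366 = £39,308.59
Solving gives d = 107, so the new rate took effect on April 17, 2028.

107 days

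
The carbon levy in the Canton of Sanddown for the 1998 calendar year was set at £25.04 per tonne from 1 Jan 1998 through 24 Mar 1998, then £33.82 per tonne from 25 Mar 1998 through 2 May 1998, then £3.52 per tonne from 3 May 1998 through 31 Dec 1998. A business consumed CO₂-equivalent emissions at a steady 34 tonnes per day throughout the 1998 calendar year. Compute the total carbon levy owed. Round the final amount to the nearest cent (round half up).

£144590.44

1 Jan – 24 Mar 1998: 83 days × 34 tonnes/day = 2,822 tonnes at £25.04/tonne → £70662.88
25 Mar – 2 May 1998: 39 days × 34 tonnes/day = 1,326 tonnes at £33.82/tonne → £44845.32
3 May – 31 Dec 1998: 243 days × 34 tonnes/day = 8,262 tonnes at £3.52/tonne → £29082.24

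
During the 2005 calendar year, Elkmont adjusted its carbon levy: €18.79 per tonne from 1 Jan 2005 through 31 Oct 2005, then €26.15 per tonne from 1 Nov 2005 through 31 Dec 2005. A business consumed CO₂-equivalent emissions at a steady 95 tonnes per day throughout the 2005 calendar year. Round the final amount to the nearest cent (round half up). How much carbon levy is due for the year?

€694,194.45

1 Jan – 31 Oct 2005: 304 days × 95 tonnes/day = 28,880 tonnes at €18.79/tonne → €542,655.20
1 Nov – 31 Dec 2005: 61 days × 95 tonnes/day = 5,795 tonnes at €26.15/tonne → €151,539.25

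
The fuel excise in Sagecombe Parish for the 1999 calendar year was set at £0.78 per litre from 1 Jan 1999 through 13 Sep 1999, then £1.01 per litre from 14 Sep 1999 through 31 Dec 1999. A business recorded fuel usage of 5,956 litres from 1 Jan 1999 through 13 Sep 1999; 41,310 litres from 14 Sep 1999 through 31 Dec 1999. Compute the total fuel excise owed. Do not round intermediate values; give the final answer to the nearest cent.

1 Jan – 13 Sep 1999: 5,956 litres at £0.78/litre → £4645.68
14 Sep – 31 Dec 1999: 41,310 litres at £1.01/litre → £41723.10

£46368.78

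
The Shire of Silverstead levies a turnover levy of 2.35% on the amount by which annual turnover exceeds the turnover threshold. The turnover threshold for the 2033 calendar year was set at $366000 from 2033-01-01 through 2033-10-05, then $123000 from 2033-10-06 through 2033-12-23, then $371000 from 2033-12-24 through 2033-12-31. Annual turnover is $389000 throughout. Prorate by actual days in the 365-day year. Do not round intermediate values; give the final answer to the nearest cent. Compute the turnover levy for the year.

2033-01-01 to 2033-10-05: 278 days, exemption $366000 → ($389000 − $366000) × 2.35% × 278/365 = $411.6685
2033-10-06 to 2033-12-23: 79 days, exemption $123000 → ($389000 − $123000) × 2.35% × 79/365 = $1352.9562
2033-12-24 to 2033-12-31: 8 days, exemption $371000 → ($389000 − $371000) × 2.35% × 8/365 = $9.2712
Total = $1773.8959

$1773.90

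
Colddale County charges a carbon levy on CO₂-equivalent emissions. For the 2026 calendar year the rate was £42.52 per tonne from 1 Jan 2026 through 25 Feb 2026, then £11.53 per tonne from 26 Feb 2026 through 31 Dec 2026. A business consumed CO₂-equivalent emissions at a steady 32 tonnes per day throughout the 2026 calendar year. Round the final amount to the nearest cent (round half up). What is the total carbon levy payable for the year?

1 Jan – 25 Feb 2026: 56 days × 32 tonnes/day = 1,792 tonnes at £42.52/tonne → £76,195.84
26 Feb – 31 Dec 2026: 309 days × 32 tonnes/day = 9,888 tonnes at £11.53/tonne → £114,008.64

£190,204.48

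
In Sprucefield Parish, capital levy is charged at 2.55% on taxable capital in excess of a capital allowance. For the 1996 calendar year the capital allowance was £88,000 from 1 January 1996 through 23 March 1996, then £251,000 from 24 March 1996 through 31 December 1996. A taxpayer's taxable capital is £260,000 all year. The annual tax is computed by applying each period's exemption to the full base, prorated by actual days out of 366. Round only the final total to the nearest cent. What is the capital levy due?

1 January – 23 March 1996: 83 days, exemption £88,000 → (£260,000 − £88,000) × 2.55% × 83/366 = £994.6393
24 March – 31 December 1996: 283 days, exemption £251,000 → (£260,000 − £251,000) × 2.55% × 283/366 = £177.4549
Total = £1,172.0943

£1,172.09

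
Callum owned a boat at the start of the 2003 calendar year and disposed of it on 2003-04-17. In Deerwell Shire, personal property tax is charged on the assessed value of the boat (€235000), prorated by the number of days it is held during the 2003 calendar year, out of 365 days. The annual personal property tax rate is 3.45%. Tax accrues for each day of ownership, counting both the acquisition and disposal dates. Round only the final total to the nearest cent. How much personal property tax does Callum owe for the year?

€2376.72

Days held (2003-01-01 to 2003-04-17): 107 out of 365
Tax = €235000 × 3.45% × 107/365 = €2376.7192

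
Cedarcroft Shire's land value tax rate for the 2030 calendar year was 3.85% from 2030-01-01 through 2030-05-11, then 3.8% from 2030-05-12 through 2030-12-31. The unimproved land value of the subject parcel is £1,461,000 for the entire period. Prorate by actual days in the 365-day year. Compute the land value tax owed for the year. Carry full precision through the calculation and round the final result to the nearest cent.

£55,780.18

2030-01-01 to 2030-05-11: 131 days at 3.85% → £1,461,000 × 3.85% × 131/365 = £20,187.8178
2030-05-12 to 2030-12-31: 234 days at 3.8% → £1,461,000 × 3.8% × 234/365 = £35,592.3616
Total = £55,780.1795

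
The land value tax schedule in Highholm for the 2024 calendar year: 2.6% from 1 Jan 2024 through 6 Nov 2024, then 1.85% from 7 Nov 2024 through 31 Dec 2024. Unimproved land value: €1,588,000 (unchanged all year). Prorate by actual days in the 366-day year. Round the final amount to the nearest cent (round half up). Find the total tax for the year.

1 Jan – 6 Nov 2024: 311 days at 2.6% → €1,588,000 × 2.6% × 311/366 = €35,083.5191
7 Nov – 31 Dec 2024: 55 days at 1.85% → €1,588,000 × 1.85% × 55/366 = €4,414.7268
Total = €39,498.2459

€39,498.25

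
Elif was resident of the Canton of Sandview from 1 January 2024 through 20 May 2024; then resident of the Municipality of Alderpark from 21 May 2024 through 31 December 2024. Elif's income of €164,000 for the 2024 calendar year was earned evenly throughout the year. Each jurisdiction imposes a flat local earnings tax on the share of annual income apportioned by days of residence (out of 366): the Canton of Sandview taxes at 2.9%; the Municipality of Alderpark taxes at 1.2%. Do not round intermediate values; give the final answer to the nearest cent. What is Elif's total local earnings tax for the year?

The Canton of Sandview, 1 January – 20 May 2024: 141 days → €164,000 × 2.9% × 141/366 = €1,832.2295
The Municipality of Alderpark, 21 May – 31 December 2024: 225 days → €164,000 × 1.2% × 225/366 = €1,209.8361
Total = €3,042.0656

€3,042.07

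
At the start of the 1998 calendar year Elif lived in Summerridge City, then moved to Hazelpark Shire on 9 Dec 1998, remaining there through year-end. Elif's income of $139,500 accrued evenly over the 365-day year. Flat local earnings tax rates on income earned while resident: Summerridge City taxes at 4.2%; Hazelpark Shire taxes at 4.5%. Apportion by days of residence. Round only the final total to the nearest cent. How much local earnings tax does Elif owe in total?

Summerridge City, 1 Jan – 8 Dec 1998: 342 days → $139,500 × 4.2% × 342/365 = $5,489.8027
Hazelpark Shire, 9 Dec – 31 Dec 1998: 23 days → $139,500 × 4.5% × 23/365 = $395.5685
Total = $5,885.3712

$5,885.37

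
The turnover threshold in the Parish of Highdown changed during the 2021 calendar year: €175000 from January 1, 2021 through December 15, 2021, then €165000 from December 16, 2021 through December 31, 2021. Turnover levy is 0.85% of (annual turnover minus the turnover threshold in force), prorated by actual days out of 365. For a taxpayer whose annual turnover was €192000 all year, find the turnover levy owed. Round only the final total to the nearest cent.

€148.23

January 1 – December 15, 2021: 349 days, exemption €175000 → (€192000 − €175000) × 0.85% × 349/365 = €138.1658
December 16 – December 31, 2021: 16 days, exemption €165000 → (€192000 − €165000) × 0.85% × 16/365 = €10.0603
Total = €148.2260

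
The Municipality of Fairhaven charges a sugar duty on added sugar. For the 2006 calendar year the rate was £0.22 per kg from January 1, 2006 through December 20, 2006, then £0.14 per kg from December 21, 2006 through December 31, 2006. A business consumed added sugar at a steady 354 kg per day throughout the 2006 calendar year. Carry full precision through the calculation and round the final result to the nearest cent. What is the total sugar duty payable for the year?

£28114.68

January 1 – December 20, 2006: 354 days × 354 kg/day = 125,316 kg at £0.22/kg → £27569.52
December 21 – December 31, 2006: 11 days × 354 kg/day = 3,894 kg at £0.14/kg → £545.16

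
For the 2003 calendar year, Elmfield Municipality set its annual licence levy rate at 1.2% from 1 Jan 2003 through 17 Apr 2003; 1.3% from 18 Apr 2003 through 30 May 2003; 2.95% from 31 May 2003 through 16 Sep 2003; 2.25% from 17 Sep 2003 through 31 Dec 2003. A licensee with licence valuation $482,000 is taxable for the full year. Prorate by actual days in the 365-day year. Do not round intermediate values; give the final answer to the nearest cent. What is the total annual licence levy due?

1 Jan – 17 Apr 2003: 107 days at 1.2% → $482,000 × 1.2% × 107/365 = $1,695.5836
18 Apr – 30 May 2003: 43 days at 1.3% → $482,000 × 1.3% × 43/365 = $738.1863
31 May – 16 Sep 2003: 109 days at 2.95% → $482,000 × 2.95% × 109/365 = $4,246.2219
17 Sep – 31 Dec 2003: 106 days at 2.25% → $482,000 × 2.25% × 106/365 = $3,149.5068
Total = $9,829.4986

$9,829.50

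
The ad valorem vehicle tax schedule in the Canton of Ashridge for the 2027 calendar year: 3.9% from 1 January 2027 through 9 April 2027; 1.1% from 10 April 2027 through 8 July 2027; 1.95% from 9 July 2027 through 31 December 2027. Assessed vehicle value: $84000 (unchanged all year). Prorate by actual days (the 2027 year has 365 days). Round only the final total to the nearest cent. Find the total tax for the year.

1 January – 9 April 2027: 99 days at 3.9% → $84000 × 3.9% × 99/365 = $888.5589
10 April – 8 July 2027: 90 days at 1.1% → $84000 × 1.1% × 90/365 = $227.8356
9 July – 31 December 2027: 176 days at 1.95% → $84000 × 1.95% × 176/365 = $789.8301
Total = $1906.2247

$1906.22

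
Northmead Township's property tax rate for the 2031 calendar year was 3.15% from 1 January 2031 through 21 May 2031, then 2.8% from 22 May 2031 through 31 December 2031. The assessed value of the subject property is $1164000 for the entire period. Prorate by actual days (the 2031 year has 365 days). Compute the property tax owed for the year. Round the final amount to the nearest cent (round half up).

$34165.79

1 January – 21 May 2031: 141 days at 3.15% → $1164000 × 3.15% × 141/365 = $14164.1260
22 May – 31 December 2031: 224 days at 2.8% → $1164000 × 2.8% × 224/365 = $20001.6658
Total = $34165.7918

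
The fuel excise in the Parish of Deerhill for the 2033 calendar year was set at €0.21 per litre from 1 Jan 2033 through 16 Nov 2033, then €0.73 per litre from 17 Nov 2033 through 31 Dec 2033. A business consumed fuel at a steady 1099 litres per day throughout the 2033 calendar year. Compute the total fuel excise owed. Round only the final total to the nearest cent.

€109,954.95

1 Jan – 16 Nov 2033: 320 days × 1099 litres/day = 351,680 litres at €0.21/litre → €73,852.80
17 Nov – 31 Dec 2033: 45 days × 1099 litres/day = 49,455 litres at €0.73/litre → €36,102.15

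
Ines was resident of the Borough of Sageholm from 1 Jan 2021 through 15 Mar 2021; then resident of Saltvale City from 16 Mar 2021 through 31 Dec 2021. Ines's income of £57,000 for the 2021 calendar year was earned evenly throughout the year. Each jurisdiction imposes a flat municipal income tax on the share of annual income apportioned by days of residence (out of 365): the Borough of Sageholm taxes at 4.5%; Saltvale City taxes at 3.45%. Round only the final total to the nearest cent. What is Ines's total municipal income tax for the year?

The Borough of Sageholm, 1 Jan – 15 Mar 2021: 74 days → £57,000 × 4.5% × 74/365 = £520.0274
Saltvale City, 16 Mar – 31 Dec 2021: 291 days → £57,000 × 3.45% × 291/365 = £1,567.8123
Total = £2,087.8397

£2,087.84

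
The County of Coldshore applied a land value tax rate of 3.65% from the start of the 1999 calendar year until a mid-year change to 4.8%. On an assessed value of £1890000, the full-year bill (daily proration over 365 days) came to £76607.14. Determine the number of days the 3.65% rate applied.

Let d = days at the first rate; then 365 − d days at the second rate.
£1890000 × [3.65%·d + 4.8%·(365−d)] / 365 = £76607.14
Solving gives d = 237, so the new rate took effect on August 26, 1999.

237 days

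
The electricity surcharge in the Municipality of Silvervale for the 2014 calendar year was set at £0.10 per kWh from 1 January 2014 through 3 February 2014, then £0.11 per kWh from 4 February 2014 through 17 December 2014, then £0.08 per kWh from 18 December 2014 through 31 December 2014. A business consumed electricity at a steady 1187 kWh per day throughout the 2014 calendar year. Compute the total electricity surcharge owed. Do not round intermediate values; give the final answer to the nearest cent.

1 January – 3 February 2014: 34 days × 1187 kWh/day = 40,358 kWh at £0.10/kWh → £4,035.80
4 February – 17 December 2014: 317 days × 1187 kWh/day = 376,279 kWh at £0.11/kWh → £41,390.69
18 December – 31 December 2014: 14 days × 1187 kWh/day = 16,618 kWh at £0.08/kWh → £1,329.44

£46,755.93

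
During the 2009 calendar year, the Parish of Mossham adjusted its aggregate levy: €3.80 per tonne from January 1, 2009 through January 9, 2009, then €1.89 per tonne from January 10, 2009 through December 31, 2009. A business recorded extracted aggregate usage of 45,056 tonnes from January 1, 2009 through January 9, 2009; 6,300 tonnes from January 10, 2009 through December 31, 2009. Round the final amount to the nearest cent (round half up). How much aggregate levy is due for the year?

January 1 – January 9, 2009: 45,056 tonnes at €3.80/tonne → €171212.80
January 10 – December 31, 2009: 6,300 tonnes at €1.89/tonne → €11907.00

€183119.80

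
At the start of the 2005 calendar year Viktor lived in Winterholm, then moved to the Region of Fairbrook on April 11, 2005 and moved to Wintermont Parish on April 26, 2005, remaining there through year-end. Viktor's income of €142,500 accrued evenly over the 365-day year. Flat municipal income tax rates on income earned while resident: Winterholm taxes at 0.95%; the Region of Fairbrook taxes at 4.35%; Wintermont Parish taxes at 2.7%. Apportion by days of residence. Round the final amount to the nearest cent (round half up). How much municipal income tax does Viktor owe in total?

€3,260.91

Winterholm, January 1 – April 10, 2005: 100 days → €142,500 × 0.95% × 100/365 = €370.8904
The Region of Fairbrook, April 11 – April 25, 2005: 15 days → €142,500 × 4.35% × 15/365 = €254.7432
Wintermont Parish, April 26 – December 31, 2005: 250 days → €142,500 × 2.7% × 250/365 = €2,635.2740
Total = €3,260.9075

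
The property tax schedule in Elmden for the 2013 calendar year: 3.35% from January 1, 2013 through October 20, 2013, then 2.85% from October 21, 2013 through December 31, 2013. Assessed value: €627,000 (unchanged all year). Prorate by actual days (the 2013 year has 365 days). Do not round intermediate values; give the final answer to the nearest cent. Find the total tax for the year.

€20,386.09

January 1 – October 20, 2013: 293 days at 3.35% → €627,000 × 3.35% × 293/365 = €16,861.1466
October 21 – December 31, 2013: 72 days at 2.85% → €627,000 × 2.85% × 72/365 = €3,524.9425
Total = €20,386.0890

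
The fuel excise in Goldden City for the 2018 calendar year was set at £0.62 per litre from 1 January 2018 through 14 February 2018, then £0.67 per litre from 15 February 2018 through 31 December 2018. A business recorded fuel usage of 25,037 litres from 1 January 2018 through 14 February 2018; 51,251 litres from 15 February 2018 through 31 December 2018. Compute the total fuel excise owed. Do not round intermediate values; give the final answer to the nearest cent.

1 January – 14 February 2018: 25,037 litres at £0.62/litre → £15,522.94
15 February – 31 December 2018: 51,251 litres at £0.67/litre → £34,338.17

£49,861.11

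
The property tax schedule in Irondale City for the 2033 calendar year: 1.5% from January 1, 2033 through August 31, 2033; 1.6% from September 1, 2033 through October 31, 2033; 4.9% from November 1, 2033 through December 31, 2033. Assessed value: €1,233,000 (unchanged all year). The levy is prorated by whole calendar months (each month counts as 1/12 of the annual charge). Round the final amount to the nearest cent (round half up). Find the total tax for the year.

January 1 – August 31, 2033: 8 months at 1.5% → €1,233,000 × 1.5% × 8/12 = €12,330.0000
September 1 – October 31, 2033: 2 months at 1.6% → €1,233,000 × 1.6% × 2/12 = €3,288.0000
November 1 – December 31, 2033: 2 months at 4.9% → €1,233,000 × 4.9% × 2/12 = €10,069.5000
Total = €25,687.5000

€25,687.50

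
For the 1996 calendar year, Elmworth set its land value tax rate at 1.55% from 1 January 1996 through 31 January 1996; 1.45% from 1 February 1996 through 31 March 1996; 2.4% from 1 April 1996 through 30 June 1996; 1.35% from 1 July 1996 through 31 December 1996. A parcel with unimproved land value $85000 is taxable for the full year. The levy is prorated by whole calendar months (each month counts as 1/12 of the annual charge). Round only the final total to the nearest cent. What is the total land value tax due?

$1398.96

1 January – 31 January 1996: 1 month at 1.55% → $85000 × 1.55% × 1/12 = $109.7917
1 February – 31 March 1996: 2 months at 1.45% → $85000 × 1.45% × 2/12 = $205.4167
1 April – 30 June 1996: 3 months at 2.4% → $85000 × 2.4% × 3/12 = $510.0000
1 July – 31 December 1996: 6 months at 1.35% → $85000 × 1.35% × 6/12 = $573.7500
Total = $1398.9583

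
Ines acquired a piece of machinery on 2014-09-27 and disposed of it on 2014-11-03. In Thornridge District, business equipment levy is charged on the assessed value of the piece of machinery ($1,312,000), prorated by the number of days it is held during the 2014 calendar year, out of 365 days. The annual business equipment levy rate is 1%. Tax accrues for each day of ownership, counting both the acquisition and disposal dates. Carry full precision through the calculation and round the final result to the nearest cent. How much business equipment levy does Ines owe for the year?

$1,365.92

Days held (2014-09-27 to 2014-11-03): 38 out of 365
Tax = $1,312,000 × 1% × 38/365 = $1,365.9178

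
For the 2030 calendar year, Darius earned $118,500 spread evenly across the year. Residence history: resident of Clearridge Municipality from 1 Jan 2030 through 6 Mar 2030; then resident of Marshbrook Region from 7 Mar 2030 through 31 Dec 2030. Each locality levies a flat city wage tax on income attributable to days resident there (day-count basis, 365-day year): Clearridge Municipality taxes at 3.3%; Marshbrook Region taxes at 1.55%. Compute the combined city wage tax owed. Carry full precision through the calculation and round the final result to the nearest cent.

Clearridge Municipality, 1 Jan – 6 Mar 2030: 65 days → $118,500 × 3.3% × 65/365 = $696.3904
Marshbrook Region, 7 Mar – 31 Dec 2030: 300 days → $118,500 × 1.55% × 300/365 = $1,509.6575
Total = $2,206.0479

$2,206.05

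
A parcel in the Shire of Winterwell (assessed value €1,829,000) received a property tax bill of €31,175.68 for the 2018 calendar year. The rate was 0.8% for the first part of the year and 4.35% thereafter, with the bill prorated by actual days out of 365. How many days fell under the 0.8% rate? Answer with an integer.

272 days

Let d = days at the first rate; then 365 − d days at the second rate.
€1,829,000 × [0.8%·d + 4.35%·(365−d)] / 365 = €31,175.68
Solving gives d = 272, so the new rate took effect on September 30, 2018.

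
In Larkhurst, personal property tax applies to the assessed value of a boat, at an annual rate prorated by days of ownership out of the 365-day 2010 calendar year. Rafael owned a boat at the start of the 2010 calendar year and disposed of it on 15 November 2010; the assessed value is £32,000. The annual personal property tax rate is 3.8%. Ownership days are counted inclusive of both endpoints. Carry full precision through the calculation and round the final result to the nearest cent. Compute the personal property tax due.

Days held (1 January – 15 November 2010): 319 out of 365
Tax = £32,000 × 3.8% × 319/365 = £1,062.7507

£1,062.75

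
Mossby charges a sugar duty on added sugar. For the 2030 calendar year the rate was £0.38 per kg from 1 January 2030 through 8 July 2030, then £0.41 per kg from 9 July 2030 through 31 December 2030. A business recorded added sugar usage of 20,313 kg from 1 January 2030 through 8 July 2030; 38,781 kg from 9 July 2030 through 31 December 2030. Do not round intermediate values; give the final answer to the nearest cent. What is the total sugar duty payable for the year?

£23,619.15

1 January – 8 July 2030: 20,313 kg at £0.38/kg → £7,718.94
9 July – 31 December 2030: 38,781 kg at £0.41/kg → £15,900.21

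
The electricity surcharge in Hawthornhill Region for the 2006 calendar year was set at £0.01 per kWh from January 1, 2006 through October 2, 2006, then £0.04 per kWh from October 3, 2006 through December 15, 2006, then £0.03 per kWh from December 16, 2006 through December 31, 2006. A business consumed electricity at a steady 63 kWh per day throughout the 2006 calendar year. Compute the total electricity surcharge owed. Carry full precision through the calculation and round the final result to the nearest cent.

January 1 – October 2, 2006: 275 days × 63 kWh/day = 17,325 kWh at £0.01/kWh → £173.25
October 3 – December 15, 2006: 74 days × 63 kWh/day = 4,662 kWh at £0.04/kWh → £186.48
December 16 – December 31, 2006: 16 days × 63 kWh/day = 1,008 kWh at £0.03/kWh → £30.24

£389.97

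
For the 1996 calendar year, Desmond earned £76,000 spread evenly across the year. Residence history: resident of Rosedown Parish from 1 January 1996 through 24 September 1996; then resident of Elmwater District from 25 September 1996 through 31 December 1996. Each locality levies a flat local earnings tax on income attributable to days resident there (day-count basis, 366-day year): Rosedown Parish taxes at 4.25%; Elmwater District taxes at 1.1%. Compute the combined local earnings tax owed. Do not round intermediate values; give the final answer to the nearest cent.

Rosedown Parish, 1 January – 24 September 1996: 268 days → £76,000 × 4.25% × 268/366 = £2,365.1366
Elmwater District, 25 September – 31 December 1996: 98 days → £76,000 × 1.1% × 98/366 = £223.8470
Total = £2,588.9836

£2,588.98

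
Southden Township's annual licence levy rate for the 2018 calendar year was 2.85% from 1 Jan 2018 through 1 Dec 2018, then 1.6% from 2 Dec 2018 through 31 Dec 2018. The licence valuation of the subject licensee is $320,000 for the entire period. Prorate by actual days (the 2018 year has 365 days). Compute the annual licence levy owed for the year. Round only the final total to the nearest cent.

$8,791.23

1 Jan – 1 Dec 2018: 335 days at 2.85% → $320,000 × 2.85% × 335/365 = $8,370.4110
2 Dec – 31 Dec 2018: 30 days at 1.6% → $320,000 × 1.6% × 30/365 = $420.8219
Total = $8,791.2329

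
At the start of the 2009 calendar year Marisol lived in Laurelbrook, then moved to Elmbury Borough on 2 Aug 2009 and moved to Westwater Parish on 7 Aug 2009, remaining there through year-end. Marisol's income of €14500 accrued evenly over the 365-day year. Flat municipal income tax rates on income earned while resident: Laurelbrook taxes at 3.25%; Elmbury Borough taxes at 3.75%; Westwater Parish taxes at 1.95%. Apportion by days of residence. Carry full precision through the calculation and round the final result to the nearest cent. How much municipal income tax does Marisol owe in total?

€396.33

Laurelbrook, 1 Jan – 1 Aug 2009: 213 days → €14500 × 3.25% × 213/365 = €275.0034
Elmbury Borough, 2 Aug – 6 Aug 2009: 5 days → €14500 × 3.75% × 5/365 = €7.4486
Westwater Parish, 7 Aug – 31 Dec 2009: 147 days → €14500 × 1.95% × 147/365 = €113.8747
Total = €396.3267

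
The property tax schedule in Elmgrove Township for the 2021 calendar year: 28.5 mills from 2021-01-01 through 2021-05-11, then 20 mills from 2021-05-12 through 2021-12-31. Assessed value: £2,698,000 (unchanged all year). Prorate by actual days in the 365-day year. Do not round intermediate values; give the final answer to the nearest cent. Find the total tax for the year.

£62,190.75

2021-01-01 to 2021-05-11: 131 days at 28.5 mills → £2,698,000 × 2.85% × 131/365 = £27,597.2137
2021-05-12 to 2021-12-31: 234 days at 20 mills → £2,698,000 × 2% × 234/365 = £34,593.5342
Total = £62,190.7479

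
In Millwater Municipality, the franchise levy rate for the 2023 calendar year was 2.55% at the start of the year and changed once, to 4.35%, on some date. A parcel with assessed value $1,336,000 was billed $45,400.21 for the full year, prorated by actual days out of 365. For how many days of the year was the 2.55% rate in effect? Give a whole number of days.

193 days

Let d = days at the first rate; then 365 − d days at the second rate.
$1,336,000 × [2.55%·d + 4.35%·(365−d)] / 365 = $45,400.21
Solving gives d = 193, so the new rate took effect on 13 July 2023.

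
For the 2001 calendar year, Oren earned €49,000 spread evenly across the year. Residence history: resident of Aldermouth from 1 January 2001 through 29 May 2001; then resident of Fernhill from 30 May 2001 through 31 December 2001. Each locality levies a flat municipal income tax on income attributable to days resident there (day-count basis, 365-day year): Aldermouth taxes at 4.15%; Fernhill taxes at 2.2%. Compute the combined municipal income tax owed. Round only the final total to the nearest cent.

€1,468.05

Aldermouth, 1 January – 29 May 2001: 149 days → €49,000 × 4.15% × 149/365 = €830.1137
Fernhill, 30 May – 31 December 2001: 216 days → €49,000 × 2.2% × 216/365 = €637.9397
Total = €1,468.0534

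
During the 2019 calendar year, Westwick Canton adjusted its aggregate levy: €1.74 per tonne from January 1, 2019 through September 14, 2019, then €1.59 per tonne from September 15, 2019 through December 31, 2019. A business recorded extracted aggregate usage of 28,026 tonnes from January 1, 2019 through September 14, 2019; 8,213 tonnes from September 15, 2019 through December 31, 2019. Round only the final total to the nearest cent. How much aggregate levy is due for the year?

January 1 – September 14, 2019: 28,026 tonnes at €1.74/tonne → €48,765.24
September 15 – December 31, 2019: 8,213 tonnes at €1.59/tonne → €13,058.67

€61,823.91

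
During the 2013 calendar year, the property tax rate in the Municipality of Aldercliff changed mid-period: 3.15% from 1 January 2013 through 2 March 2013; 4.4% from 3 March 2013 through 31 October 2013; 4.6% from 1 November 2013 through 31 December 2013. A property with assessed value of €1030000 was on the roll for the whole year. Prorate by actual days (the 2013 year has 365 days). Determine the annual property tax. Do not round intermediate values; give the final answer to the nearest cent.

€43512.56

1 January – 2 March 2013: 61 days at 3.15% → €1030000 × 3.15% × 61/365 = €5422.3151
3 March – 31 October 2013: 243 days at 4.4% → €1030000 × 4.4% × 243/365 = €30171.9452
1 November – 31 December 2013: 61 days at 4.6% → €1030000 × 4.6% × 61/365 = €7918.3014
Total = €43512.5616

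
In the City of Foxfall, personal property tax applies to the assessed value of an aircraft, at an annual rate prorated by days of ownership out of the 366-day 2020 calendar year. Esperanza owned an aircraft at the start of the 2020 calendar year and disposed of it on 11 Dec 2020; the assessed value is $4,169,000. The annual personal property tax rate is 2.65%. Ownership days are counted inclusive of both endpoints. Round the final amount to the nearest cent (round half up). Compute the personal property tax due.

Days held (1 Jan – 11 Dec 2020): 346 out of 366
Tax = $4,169,000 × 2.65% × 346/366 = $104,441.4235

$104,441.42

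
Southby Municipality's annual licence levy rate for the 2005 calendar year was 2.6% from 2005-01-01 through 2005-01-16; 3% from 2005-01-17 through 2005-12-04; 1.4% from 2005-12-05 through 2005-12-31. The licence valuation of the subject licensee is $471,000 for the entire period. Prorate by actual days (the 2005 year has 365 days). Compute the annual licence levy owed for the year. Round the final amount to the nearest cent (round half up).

2005-01-01 to 2005-01-16: 16 days at 2.6% → $471,000 × 2.6% × 16/365 = $536.8110
2005-01-17 to 2005-12-04: 322 days at 3% → $471,000 × 3% × 322/365 = $12,465.3699
2005-12-05 to 2005-12-31: 27 days at 1.4% → $471,000 × 1.4% × 27/365 = $487.7753
Total = $13,489.9562

$13,489.96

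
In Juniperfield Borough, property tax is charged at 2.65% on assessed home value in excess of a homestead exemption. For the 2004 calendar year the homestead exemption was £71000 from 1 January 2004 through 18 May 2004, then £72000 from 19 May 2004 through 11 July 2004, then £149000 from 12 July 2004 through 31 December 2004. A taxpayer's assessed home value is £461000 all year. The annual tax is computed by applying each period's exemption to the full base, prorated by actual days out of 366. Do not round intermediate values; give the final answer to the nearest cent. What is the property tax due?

1 January – 18 May 2004: 139 days, exemption £71000 → (£461000 − £71000) × 2.65% × 139/366 = £3925.0410
19 May – 11 July 2004: 54 days, exemption £72000 → (£461000 − £72000) × 2.65% × 54/366 = £1520.9262
12 July – 31 December 2004: 173 days, exemption £149000 → (£461000 − £149000) × 2.65% × 173/366 = £3908.0984
Total = £9354.0656

£9354.07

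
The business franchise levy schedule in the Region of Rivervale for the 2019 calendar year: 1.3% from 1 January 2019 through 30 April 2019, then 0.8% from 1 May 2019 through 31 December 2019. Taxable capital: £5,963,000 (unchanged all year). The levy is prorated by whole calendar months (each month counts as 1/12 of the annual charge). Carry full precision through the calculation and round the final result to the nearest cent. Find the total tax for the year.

£57,642.33

1 January – 30 April 2019: 4 months at 1.3% → £5,963,000 × 1.3% × 4/12 = £25,839.6667
1 May – 31 December 2019: 8 months at 0.8% → £5,963,000 × 0.8% × 8/12 = £31,802.6667
Total = £57,642.3333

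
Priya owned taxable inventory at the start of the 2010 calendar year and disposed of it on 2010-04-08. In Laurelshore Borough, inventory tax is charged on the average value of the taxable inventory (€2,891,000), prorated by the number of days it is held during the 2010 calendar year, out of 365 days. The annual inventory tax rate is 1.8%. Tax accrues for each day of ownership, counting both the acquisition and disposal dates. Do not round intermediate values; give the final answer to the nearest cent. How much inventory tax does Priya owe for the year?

€13,971.85

Days held (2010-01-01 to 2010-04-08): 98 out of 365
Tax = €2,891,000 × 1.8% × 98/365 = €13,971.8466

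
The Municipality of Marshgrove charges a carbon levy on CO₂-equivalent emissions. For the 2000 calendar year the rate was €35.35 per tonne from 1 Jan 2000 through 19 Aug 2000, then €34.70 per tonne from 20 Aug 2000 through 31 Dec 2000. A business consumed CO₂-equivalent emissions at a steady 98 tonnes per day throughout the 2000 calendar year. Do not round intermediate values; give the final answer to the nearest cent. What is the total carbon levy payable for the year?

€1,259,398.00

1 Jan – 19 Aug 2000: 232 days × 98 tonnes/day = 22,736 tonnes at €35.35/tonne → €803,717.60
20 Aug – 31 Dec 2000: 134 days × 98 tonnes/day = 13,132 tonnes at €34.70/tonne → €455,680.40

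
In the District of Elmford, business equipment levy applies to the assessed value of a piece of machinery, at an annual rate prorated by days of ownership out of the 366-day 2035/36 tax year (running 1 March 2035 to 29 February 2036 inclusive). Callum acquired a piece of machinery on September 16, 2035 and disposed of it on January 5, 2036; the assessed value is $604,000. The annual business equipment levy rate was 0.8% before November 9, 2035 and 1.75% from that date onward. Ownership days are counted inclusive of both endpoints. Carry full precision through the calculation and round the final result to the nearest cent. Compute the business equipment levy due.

September 16 – November 8, 2035: 54 days at 0.8% → $604,000 × 0.8% × 54/366 = $712.9180
November 9, 2035 – January 5, 2036: 58 days at 1.75% → $604,000 × 1.75% × 58/366 = $1,675.0273
Total = $2,387.9454

$2,387.95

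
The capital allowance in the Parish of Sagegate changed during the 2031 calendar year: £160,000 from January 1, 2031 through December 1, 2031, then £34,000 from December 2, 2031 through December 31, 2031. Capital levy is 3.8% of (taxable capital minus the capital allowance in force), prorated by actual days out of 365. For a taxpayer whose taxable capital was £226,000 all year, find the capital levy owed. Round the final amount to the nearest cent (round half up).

£2,901.53

January 1 – December 1, 2031: 335 days, exemption £160,000 → (£226,000 − £160,000) × 3.8% × 335/365 = £2,301.8630
December 2 – December 31, 2031: 30 days, exemption £34,000 → (£226,000 − £34,000) × 3.8% × 30/365 = £599.6712
Total = £2,901.5342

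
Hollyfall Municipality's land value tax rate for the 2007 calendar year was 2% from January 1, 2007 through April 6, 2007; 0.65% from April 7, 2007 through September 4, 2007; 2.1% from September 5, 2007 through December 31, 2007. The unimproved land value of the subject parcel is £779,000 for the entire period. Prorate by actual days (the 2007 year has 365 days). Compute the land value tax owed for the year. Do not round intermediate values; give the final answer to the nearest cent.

January 1 – April 6, 2007: 96 days at 2% → £779,000 × 2% × 96/365 = £4,097.7534
April 7 – September 4, 2007: 151 days at 0.65% → £779,000 × 0.65% × 151/365 = £2,094.7630
September 5 – December 31, 2007: 118 days at 2.1% → £779,000 × 2.1% × 118/365 = £5,288.6630
Total = £11,481.1795

£11,481.18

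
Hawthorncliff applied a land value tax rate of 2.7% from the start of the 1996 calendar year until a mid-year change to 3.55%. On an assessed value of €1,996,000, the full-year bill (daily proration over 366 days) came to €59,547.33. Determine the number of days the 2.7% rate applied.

244 days

Let d = days at the first rate; then 366 − d days at the second rate.
€1,996,000 × [2.7%·d + 3.55%·(366−d)] / 366 = €59,547.33
Solving gives d = 244, so the new rate took effect on 1 Sep 1996.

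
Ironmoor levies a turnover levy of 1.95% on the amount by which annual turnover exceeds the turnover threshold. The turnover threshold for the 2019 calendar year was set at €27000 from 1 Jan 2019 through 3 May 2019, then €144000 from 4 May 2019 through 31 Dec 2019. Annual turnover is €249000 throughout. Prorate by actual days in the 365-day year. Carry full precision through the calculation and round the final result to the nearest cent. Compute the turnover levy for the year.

€2816.33

1 Jan – 3 May 2019: 123 days, exemption €27000 → (€249000 − €27000) × 1.95% × 123/365 = €1458.8137
4 May – 31 Dec 2019: 242 days, exemption €144000 → (€249000 − €144000) × 1.95% × 242/365 = €1357.5205
Total = €2816.3342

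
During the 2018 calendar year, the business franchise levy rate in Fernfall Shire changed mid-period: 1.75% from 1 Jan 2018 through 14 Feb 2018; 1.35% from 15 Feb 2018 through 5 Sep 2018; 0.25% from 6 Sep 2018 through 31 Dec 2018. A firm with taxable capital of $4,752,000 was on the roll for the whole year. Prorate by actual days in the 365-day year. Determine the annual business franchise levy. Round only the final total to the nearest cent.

1 Jan – 14 Feb 2018: 45 days at 1.75% → $4,752,000 × 1.75% × 45/365 = $10,252.6027
15 Feb – 5 Sep 2018: 203 days at 1.35% → $4,752,000 × 1.35% × 203/365 = $35,679.0575
6 Sep – 31 Dec 2018: 117 days at 0.25% → $4,752,000 × 0.25% × 117/365 = $3,808.1096
Total = $49,739.7699

$49,739.77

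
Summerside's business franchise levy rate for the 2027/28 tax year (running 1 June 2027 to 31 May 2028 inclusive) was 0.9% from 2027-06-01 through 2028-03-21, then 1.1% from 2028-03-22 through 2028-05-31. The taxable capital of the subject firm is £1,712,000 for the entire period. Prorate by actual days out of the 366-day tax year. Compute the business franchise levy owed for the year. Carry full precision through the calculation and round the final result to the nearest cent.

2027-06-01 to 2028-03-21: 295 days at 0.9% → £1,712,000 × 0.9% × 295/366 = £12,419.0164
2028-03-22 to 2028-05-31: 71 days at 1.1% → £1,712,000 × 1.1% × 71/366 = £3,653.2022
Total = £16,072.2186

£16,072.22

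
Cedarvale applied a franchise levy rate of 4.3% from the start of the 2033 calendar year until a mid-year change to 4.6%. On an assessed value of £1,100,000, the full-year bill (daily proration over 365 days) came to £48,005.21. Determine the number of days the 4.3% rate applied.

287 days

Let d = days at the first rate; then 365 − d days at the second rate.
£1,100,000 × [4.3%·d + 4.6%·(365−d)] / 365 = £48,005.21
Solving gives d = 287, so the new rate took effect on October 15, 2033.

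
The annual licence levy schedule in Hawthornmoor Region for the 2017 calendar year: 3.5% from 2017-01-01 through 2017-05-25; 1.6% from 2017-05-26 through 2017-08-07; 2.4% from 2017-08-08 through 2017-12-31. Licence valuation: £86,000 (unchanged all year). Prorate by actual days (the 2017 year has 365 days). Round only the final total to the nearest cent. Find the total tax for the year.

2017-01-01 to 2017-05-25: 145 days at 3.5% → £86,000 × 3.5% × 145/365 = £1,195.7534
2017-05-26 to 2017-08-07: 74 days at 1.6% → £86,000 × 1.6% × 74/365 = £278.9699
2017-08-08 to 2017-12-31: 146 days at 2.4% → £86,000 × 2.4% × 146/365 = £825.6000
Total = £2,300.3233

£2,300.32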